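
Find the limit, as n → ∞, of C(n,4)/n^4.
1/24

Working:
C(n,4) ≈ n^4/4! for large n. Limit = 1/4! = 1/24.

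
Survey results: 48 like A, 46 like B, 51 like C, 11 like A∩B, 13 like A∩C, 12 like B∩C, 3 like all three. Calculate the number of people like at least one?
112

Reasoning: |A∪B∪C| = 48+46+51-11-13-12+3 = 112.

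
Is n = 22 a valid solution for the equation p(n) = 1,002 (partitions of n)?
Yes

Working:
Pentagonal recurrence p(n) = p(n−1) + p(n−2) − p(n−5) − p(n−7) + …: p(22) = p(21) + p(20) − p(17) − p(15) + p(10) + p(7) − p(0) = 792 + 627 − 297 − 176 + 42 + 15 − 1 = 1,002, which equals 1,002.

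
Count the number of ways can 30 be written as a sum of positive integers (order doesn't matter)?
5,604

Pentagonal recurrence p(n) = p(n−1) + p(n−2) − p(n−5) − p(n−7) + …: p(30) = p(29) + p(28) − p(25) − p(23) + p(18) + p(15) − p(8) − p(4) = 4,565 + 3,718 − 1,958 − 1,255 + 385 + 176 − 22 − 5 = 5,604.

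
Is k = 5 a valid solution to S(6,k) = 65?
S(6,5) = 5·S(5,5) + S(5,4) = 5·1 + 10 = 15, which does not equal 65.

Answer: No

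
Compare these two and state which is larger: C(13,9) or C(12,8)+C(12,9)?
Equal
By Pascal's identity: C(13,9) = C(12,8)+C(12,9) = 715. Equal.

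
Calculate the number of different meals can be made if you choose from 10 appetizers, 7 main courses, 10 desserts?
700
By the multiplication principle: 10 × 7 × 10 = 700.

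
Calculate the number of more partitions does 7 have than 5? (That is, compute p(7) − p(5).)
8

Explanation: Pentagonal recurrence p(n) = p(n−1) + p(n−2) − p(n−5) − p(n−7) + …: p(7) = p(6) + p(5) − p(2) − p(0) = 11 + 7 − 2 − 1 = 15.
p(5) = p(4) + p(3) − p(0) = 5 + 3 − 1 = 7.
Difference = 15 − 7 = 8.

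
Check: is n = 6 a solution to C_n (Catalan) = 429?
No

Working:
C_6 = C(12,6)/(6+1) = 924/7 = 132, which does not equal 429.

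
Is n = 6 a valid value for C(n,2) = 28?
C(6,2) = 6·5/2! = 30/2 = 15, which does not equal 28.

Answer: No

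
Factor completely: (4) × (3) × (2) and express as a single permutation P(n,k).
P(4,3) = 4!/(1)!

Reasoning: Product of 3 consecutive descending integers starting at 4: P(4,3) = 4!/1! = 24.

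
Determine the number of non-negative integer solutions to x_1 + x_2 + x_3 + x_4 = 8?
C(8+4-1, 4-1) = 165.

Answer: 165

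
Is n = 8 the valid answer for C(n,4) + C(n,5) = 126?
Yes

Working:
C(8,4) + C(8,5) = 70 + 56 = 126, which equals 126.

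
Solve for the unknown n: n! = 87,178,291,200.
14

Working:
n! is strictly increasing. 12! = 479,001,600, 13! = 6,227,020,800, 14! = 87,178,291,200 ✓. So n = 14.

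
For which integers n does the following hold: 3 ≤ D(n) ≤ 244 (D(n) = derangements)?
4, 5

Using D(n) = (n−1)[D(n−1) + D(n−2)] with D(1)=0, D(2)=1: D(3)=2; D(4)=9; D(5)=44; D(6)=265. So valid n = 4, 5.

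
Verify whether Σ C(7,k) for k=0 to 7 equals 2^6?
False

Solution: Binomial theorem: Σ C(7,k) = (1+1)^7 = 2^7 = 128; RHS 2^6 = 64.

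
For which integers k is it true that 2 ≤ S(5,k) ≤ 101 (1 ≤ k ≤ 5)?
2, 3, 4

Explanation: S(5,1)=1; S(5,2)=15; S(5,3)=25; S(5,4)=10; S(5,5)=1. So valid k = 2, 3, 4.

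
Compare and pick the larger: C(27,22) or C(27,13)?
C(27,22)=80,730, C(27,13)=20,058,300.

Answer: C(27,13)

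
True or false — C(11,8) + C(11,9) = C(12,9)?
True

Solution: Pascal's identity: LHS = 165 + 55 = 220; RHS = C(12,9) = 220. Both sides agree, so the statement holds.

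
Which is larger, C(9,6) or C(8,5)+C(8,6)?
Equal

Solution: By Pascal's identity: C(9,6) = C(8,5)+C(8,6) = 84. Equal.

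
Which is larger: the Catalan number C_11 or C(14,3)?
C_11

Explanation: C_11 = C(22,11)/(11+1) = 705,432/12 = 58,786; C(14,3) = 364.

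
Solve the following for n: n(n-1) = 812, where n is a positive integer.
29

Reasoning: n² − n − 812 = 0, so n = (1 ± √(1 + 4·812))/2 = (1 ± √3,249)/2 = (1 ± 57)/2, i.e. n = 29 or n = -28. Taking the positive root, n = 29 (check: 29×28 = 812).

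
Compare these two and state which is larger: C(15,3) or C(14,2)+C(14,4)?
C(14,2)+C(14,4)

Reasoning: C(15,3)=455; C(14,2)+C(14,4)=91+1,001=1,092.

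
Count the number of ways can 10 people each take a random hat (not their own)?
1,334,961

Explanation: Using D(n) = (n-1)[D(n-1) + D(n-2)]:
D(10) = (10-1) × [D(9) + D(8)]
      = 9 × [133496 + 14833]
      = 9 × 148329
      = 1,334,961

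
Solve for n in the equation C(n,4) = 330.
11

Solution: C(n,4) = n(n−1)(n−2)(n−3)/4! is increasing in n, and n(n−1)(n−2)(n−3) = 4!·330 = 7,920 ≈ (n−1.5)^4 gives n ≈ 10.9. Check: C(9,4) = 126, C(10,4) = 210, C(11,4) = 330 ✓. So n = 11.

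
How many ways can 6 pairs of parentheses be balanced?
132

Working:
Using the Catalan number formula: C_n = C(2n, n) / (n+1)
C_6 = C(12, 6) / (6+1)
     = 924 / 7
     = 132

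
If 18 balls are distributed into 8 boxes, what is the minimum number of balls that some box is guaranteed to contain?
3

Working:
Pigeonhole: ⌈18/8⌉ = 3.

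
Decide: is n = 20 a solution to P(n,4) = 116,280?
Yes

Solution: P(20,4) = 20·19·18·17 = 116,280, which equals 116,280.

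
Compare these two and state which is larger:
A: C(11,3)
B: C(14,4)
B

A=C(11,3)=165, B=C(14,4)=1,001.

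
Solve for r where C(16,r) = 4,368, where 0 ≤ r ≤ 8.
5

Reasoning: C(16,r) is increasing for 0 ≤ r ≤ 8. Stepping up (C(16,r+1) = C(16,r)·(16−r)/(r+1)): C(16,1) = 16, C(16,2) = 120, C(16,3) = 560, C(16,4) = 1,820, C(16,5) = 4,368 ✓. So r = 5.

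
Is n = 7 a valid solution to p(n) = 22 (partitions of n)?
No

Explanation: Pentagonal recurrence p(n) = p(n−1) + p(n−2) − p(n−5) − p(n−7) + …: p(7) = p(6) + p(5) − p(2) − p(0) = 11 + 7 − 2 − 1 = 15, which does not equal 22.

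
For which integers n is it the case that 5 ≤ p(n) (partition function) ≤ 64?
Tabulating p(n) via p(n) = p(n−1) + p(n−2) − p(n−5) − p(n−7) + …: p(3)=3; p(4)=5; p(5)=7; p(6)=11; p(7)=15; p(8)=22; p(9)=30; p(10)=42; p(11)=56; p(12)=77. So valid n = 4, 5, 6, 7, 8, 9, 10, 11.
Final answer: 4, 5, 6, 7, 8, 9, 10, 11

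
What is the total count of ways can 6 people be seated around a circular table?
120

Working:
Circular arrangements: (6-1)! = 120.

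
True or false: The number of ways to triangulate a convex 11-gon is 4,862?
True

Solution: Triangulations of a convex 11-gon are counted by the Catalan number C_9: C_9 = C(18,9)/(9+1) = 48,620/10 = 4,862.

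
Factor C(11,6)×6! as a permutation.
P(11,6)

Explanation: C(11,6)×6! = [11!/(6!(5)!)]×6! = 11!/(5)! = P(11,6) = 332,640.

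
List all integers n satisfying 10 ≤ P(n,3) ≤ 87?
4, 5

P(3,3)=6; P(4,3)=24; P(5,3)=60; P(6,3)=120. So valid n = 4, 5.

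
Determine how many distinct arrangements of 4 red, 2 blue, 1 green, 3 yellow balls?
Multinomial: 10!/(4! × 2! × 1! × 3!) = 12,600.

Answer: 12,600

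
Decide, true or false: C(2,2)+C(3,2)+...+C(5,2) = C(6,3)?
True

Working:
Hockey stick identity gives Σ = C(6,3) = 20; RHS C(6,3) = 20.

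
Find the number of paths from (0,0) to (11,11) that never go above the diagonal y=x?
58,786

Solution: Counted by the Catalan number C_11: C_11 = C(22,11)/(11+1) = 705,432/12 = 58,786.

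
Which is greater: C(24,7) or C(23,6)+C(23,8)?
C(23,6)+C(23,8)

Solution: C(24,7)=346,104; C(23,6)+C(23,8)=100,947+490,314=591,261.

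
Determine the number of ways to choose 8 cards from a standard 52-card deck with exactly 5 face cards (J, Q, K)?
7,824,960

Solution: 12 face cards and 40 non-face cards: C(12,5) × C(40,3) = 792 × 9,880 = 7,824,960.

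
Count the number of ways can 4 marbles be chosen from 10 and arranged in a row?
5,040

Solution: P(10,4) = 10!/(10-4)! = 5,040.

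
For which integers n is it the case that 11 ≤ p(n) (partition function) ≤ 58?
6, 7, 8, 9, 10, 11

Tabulating p(n) via p(n) = p(n−1) + p(n−2) − p(n−5) − p(n−7) + …: p(5)=7; p(6)=11; p(7)=15; p(8)=22; p(9)=30; p(10)=42; p(11)=56; p(12)=77. So valid n = 6, 7, 8, 9, 10, 11.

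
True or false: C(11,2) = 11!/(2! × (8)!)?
False

Working:
The correct denominator is 2!×9!, giving C(11,2) = 55; the stated RHS is 11!/(2!×8!) = 495 ≠ 55, so the statement does not hold.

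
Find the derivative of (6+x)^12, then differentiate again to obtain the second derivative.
132(6+x)^10

Explanation: First derivative: 12(6+x)^{11}. Second derivative: 12·11·(6+x)^{10} = 132(6+x)^{10}.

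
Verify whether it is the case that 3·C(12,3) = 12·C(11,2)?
True

Solution: Absorption identity k·C(n,k) = n·C(n-1,k-1). LHS = 3·220 = 660; RHS = 12·55 = 660.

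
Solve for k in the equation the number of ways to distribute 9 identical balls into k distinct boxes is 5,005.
7

Working:
Stars and bars: the count is C(9+k−1, k−1), increasing in k. k=5: C(13,4) = 715, k=6: C(14,5) = 2,002, k=7: C(15,6) = 5,005 ✓. So k = 7.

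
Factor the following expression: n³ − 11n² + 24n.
n(n − 3)(n − 8)

Solution: n³ − 11n² + 24n = n(n² − 11n + 24) = n(n − 3)(n − 8).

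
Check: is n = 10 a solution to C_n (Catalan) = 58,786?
No

Solution: C_10 = C(20,10)/(10+1) = 184,756/11 = 16,796, which does not equal 58,786.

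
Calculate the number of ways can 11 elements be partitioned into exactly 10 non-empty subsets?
This equals S(11,10), the Stirling number of the 2nd kind.
Using the Stirling recurrence: S(n,k) = k·S(n-1,k) + S(n-1,k-1)
S(11,10) = 10·S(10,10) + S(10,9)
         = 10·1 + 45
         = 10 + 45
         = 55

Answer: 55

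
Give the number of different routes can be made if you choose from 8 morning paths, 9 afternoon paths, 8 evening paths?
By the multiplication principle: 8 × 9 × 8 = 576.
Final answer: 576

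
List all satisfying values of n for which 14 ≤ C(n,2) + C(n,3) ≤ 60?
5, 6, 7

Explanation: C(4,2)+C(4,3)=10; C(5,2)+C(5,3)=20; C(6,2)+C(6,3)=35; C(7,2)+C(7,3)=56; C(8,2)+C(8,3)=84. So valid n = 5, 6, 7.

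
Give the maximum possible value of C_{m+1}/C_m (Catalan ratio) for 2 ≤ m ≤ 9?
38/11
C_{m+1}/C_m = 2(2m+1)/(m+2), which increases with m. Maximum at m = 9: 2·19/11 = 38/11.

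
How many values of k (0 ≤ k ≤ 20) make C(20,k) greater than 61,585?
7

Reasoning: Row 20 is unimodal and symmetric about k=20/2. C(20,6)=38,760 ≤ 61,585; C(20,7)=77,520 > 61,585; by symmetry C(20,k) > 61,585 for k = 7..13. That's 13 - 7 + 1 = 7 values.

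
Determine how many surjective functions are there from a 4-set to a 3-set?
36

Explanation: Onto functions = 3! × S(4,3)
First compute S(4,3) via recurrence:
Using the Stirling recurrence: S(n,k) = k·S(n-1,k) + S(n-1,k-1)
S(4,3) = 3·S(3,3) + S(3,2)
         = 3·1 + 3
         = 3 + 3
         = 6
Then: 6 × 6 = 36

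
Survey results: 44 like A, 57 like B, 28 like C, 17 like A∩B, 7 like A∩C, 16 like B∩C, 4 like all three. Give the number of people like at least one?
93

Explanation: |A∪B∪C| = 44+57+28-17-7-16+4 = 93.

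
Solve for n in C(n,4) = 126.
9

Solution: C(n,4) = n(n−1)(n−2)(n−3)/4! is increasing in n, and n(n−1)(n−2)(n−3) = 4!·126 = 3,024 ≈ (n−1.5)^4 gives n ≈ 8.9. Check: C(7,4) = 35, C(8,4) = 70, C(9,4) = 126 ✓. So n = 9.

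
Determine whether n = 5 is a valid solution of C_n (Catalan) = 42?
C_5 = C(10,5)/(5+1) = 252/6 = 42, which equals 42.
Final answer: Yes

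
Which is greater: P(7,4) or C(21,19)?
P(7,4)=840, C(21,19)=210.

Answer: P(7,4)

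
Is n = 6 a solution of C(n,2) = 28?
No

Working:
C(6,2) = 6·5/2! = 30/2 = 15, which does not equal 28.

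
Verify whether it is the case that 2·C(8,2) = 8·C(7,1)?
Absorption identity k·C(n,k) = n·C(n-1,k-1). LHS = 2·28 = 56; RHS = 8·7 = 56.

Answer: True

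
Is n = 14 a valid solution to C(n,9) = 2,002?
Yes

Working:
C(14,9) = 14·13·12·11·10·9·8·7·6/9! = 726,485,760/362,880 = 2,002, which equals 2,002.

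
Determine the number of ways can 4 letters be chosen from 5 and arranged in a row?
120

Solution: P(5,4) = 5!/(5-4)! = 120.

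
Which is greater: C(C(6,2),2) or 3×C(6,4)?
C(C(6,2),2)

Explanation: C(C(6,2),2)=105, 3×C(6,4)=45.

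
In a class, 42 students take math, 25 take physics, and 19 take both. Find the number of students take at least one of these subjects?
48

|A∪B| = |A|+|B|-|A∩B| = 42+25-19 = 48.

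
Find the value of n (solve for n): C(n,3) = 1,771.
23

Solution: C(n,3) = n(n−1)(n−2)/3! is increasing in n, and n(n−1)(n−2) = 3!·1,771 = 10,626 ≈ (n−1)^3 gives n ≈ 23.0. Check: C(21,3) = 1,330, C(22,3) = 1,540, C(23,3) = 1,771 ✓. So n = 23.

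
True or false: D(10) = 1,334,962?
False

Derangements of 10 elements: D(10) = (10-1)·[D(9) + D(8)] = 9·[133,496 + 14,833] = 1,334,961.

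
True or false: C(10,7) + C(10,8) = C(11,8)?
True

Solution: Pascal's identity C(n,k) + C(n,k+1) = C(n+1,k+1): 120 + 45 = 165 = C(11,8).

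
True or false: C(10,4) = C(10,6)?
C(10,4) = C(10,10-4) by the symmetry property; both equal 210.
Final answer: True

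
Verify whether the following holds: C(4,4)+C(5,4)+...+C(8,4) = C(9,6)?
False

Solution: Hockey stick identity gives Σ = C(9,5) = 126; RHS C(9,6) = 84.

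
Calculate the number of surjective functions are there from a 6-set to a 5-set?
1,800

Working:
Onto functions = 5! × S(6,5)
First compute S(6,5) via recurrence:
Using the Stirling recurrence: S(n,k) = k·S(n-1,k) + S(n-1,k-1)
S(6,5) = 5·S(5,5) + S(5,4)
         = 5·1 + 10
         = 5 + 10
         = 15
Then: 120 × 15 = 1,800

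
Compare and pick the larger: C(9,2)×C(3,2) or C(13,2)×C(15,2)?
C(9,2)×C(3,2)=108, C(13,2)×C(15,2)=8,190.
Final answer: C(13,2)×C(15,2)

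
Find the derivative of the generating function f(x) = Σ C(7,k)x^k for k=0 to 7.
Σ k·C(7,k)x^(k-1) for k=1 to 7

Reasoning: Term-by-term differentiation gives Σ k·C(7,k)x^{k-1} for k=1 to 7.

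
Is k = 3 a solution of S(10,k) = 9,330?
Yes

Working:
S(10,3) = 3·S(9,3) + S(9,2) = 3·3,025 + 255 = 9,330, which equals 9,330.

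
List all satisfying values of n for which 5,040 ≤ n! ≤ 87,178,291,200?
n! is strictly increasing; 7! = 5,040 and 14! = 87,178,291,200, so valid n = 7, 8, 9, 10, 11, 12, 13, 14.
Final answer: 7, 8, 9, 10, 11, 12, 13, 14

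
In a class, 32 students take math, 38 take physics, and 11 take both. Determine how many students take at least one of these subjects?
|A∪B| = |A|+|B|-|A∩B| = 32+38-11 = 59.
Final answer: 59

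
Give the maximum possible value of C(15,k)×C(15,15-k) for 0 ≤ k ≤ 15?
41,409,225

C(15,k)·C(15,15-k) = C(15,k)², maximised at the centre k = 7: C(15,7)² = 41,409,225.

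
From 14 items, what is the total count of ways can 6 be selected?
C(14,6) = 14! / (6! × (14-6)!)
         = 14! / (6! × 8!)
         = 3,003

Answer: 3,003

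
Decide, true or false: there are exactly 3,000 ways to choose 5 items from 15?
False

Reasoning: C(15,5) = 3,003 ≠ 3000.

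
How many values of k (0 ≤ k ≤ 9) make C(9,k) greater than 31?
Row 9 is unimodal and symmetric about k=9/2. C(9,1)=9 ≤ 31; C(9,2)=36 > 31; by symmetry C(9,k) > 31 for k = 2..7. That's 7 - 2 + 1 = 6 values.

Answer: 6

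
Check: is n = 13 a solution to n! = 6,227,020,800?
Yes

13! = 13·12! = 13·479,001,600 = 6,227,020,800, which equals 6,227,020,800.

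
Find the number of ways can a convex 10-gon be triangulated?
1,430

Explanation: Using the Catalan number formula: C_n = C(2n, n) / (n+1)
C_8 = C(16, 8) / (8+1)
     = 12870 / 9
     = 1,430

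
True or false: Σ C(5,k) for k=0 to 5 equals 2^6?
False

Solution: Binomial theorem: Σ C(5,k) = (1+1)^5 = 2^5 = 32; RHS 2^6 = 64.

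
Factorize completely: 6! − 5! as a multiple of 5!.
5 × 5! = 600

Explanation: 6! − 5! = 6·5! − 5! = (6 − 1)·5! = 5 × 5! = 600.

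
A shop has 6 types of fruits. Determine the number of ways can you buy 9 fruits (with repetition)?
2,002

Working:
Stars and bars: C(9+6-1, 9) = C(14, 9) = 2,002.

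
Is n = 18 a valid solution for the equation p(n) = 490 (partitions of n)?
No

Reasoning: Pentagonal recurrence p(n) = p(n−1) + p(n−2) − p(n−5) − p(n−7) + …: p(18) = p(17) + p(16) − p(13) − p(11) + p(6) + p(3) = 297 + 231 − 101 − 56 + 11 + 3 = 385, which does not equal 490.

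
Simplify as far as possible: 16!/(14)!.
240

Solution: This equals 16×15 = 240.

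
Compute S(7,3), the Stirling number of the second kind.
301

Using the Stirling recurrence: S(n,k) = k·S(n-1,k) + S(n-1,k-1)
S(7,3) = 3·S(6,3) + S(6,2)
         = 3·90 + 31
         = 270 + 31
         = 301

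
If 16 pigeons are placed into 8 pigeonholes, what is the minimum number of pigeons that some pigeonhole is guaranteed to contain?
Pigeonhole: ⌈16/8⌉ = 2.

Answer: 2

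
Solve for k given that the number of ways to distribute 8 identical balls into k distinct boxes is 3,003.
7

Stars and bars: the count is C(8+k−1, k−1), increasing in k. k=5: C(12,4) = 495, k=6: C(13,5) = 1,287, k=7: C(14,6) = 3,003 ✓. So k = 7.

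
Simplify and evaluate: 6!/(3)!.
120

Working:
This equals 6×5×4 = 120.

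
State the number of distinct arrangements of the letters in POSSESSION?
Word has 10 letters (P=1, O=2, S=4, E=1, I=1, N=1). Arrangements: 10!/Π(k!) = 75,600.

Answer: 75,600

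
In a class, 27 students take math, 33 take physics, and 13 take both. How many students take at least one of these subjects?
|A∪B| = |A|+|B|-|A∩B| = 27+33-13 = 47.
Final answer: 47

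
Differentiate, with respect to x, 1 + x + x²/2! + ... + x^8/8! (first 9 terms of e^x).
1 + x + x²/2! + ... + x^7/7!

Explanation: Differentiating term by term gives the first 8 terms of e^x.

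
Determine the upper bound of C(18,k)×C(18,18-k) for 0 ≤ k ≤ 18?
2,363,904,400

Working:
C(18,k)·C(18,18-k) = C(18,k)², maximised at the centre k = 9: C(18,9)² = 2,363,904,400.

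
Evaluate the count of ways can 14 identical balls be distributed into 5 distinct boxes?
C(14+5-1, 5-1) = C(18, 4) = 3,060.
Final answer: 3,060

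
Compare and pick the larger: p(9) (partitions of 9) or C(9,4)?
C(9,4)
Pentagonal recurrence p(n) = p(n−1) + p(n−2) − p(n−5) − p(n−7) + …: p(9) = p(8) + p(7) − p(4) − p(2) = 22 + 15 − 5 − 2 = 30; C(9,4) = 126.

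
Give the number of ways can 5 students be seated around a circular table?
24
Circular arrangements: (5-1)! = 24.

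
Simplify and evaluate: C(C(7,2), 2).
210
C(7,2) = 21, then C(21, 2) = 210.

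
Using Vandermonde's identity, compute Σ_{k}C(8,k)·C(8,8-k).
= C(8+8,8) = C(16,8) = 12,870.

Answer: 12,870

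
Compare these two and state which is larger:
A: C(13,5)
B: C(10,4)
A

Explanation: A=C(13,5)=1,287, B=C(10,4)=210.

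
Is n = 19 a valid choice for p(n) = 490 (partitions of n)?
Pentagonal recurrence p(n) = p(n−1) + p(n−2) − p(n−5) − p(n−7) + …: p(19) = p(18) + p(17) − p(14) − p(12) + p(7) + p(4) = 385 + 297 − 135 − 77 + 15 + 5 = 490, which equals 490.

Answer: Yes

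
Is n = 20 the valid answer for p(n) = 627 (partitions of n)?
Yes

Explanation: Pentagonal recurrence p(n) = p(n−1) + p(n−2) − p(n−5) − p(n−7) + …: p(20) = p(19) + p(18) − p(15) − p(13) + p(8) + p(5) = 490 + 385 − 176 − 101 + 22 + 7 = 627, which equals 627.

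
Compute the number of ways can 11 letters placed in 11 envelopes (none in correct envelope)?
14,684,570

Working:
Using D(n) = (n-1)[D(n-1) + D(n-2)]:
D(11) = (11-1) × [D(10) + D(9)]
      = 10 × [1334961 + 133496]
      = 10 × 1468457
      = 14,684,570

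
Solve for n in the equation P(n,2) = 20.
P(n,2) = n(n−1) is increasing in n; n(n−1) ≈ (n−0.5)^2 = 20 gives n ≈ 5.0. Check: P(3,2) = 6, P(4,2) = 12, P(5,2) = 20 ✓. So n = 5.

Answer: 5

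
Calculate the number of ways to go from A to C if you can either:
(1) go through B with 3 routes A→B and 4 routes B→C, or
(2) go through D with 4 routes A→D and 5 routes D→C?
32

Reasoning: Route via B: 3×4=12. Route via D: 4×5=20. Total: 32.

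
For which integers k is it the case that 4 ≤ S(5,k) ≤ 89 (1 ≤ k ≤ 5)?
2, 3, 4

Solution: S(5,1)=1; S(5,2)=15; S(5,3)=25; S(5,4)=10; S(5,5)=1. So valid k = 2, 3, 4.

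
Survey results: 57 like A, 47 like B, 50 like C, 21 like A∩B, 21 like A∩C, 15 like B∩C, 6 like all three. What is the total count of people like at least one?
103

Explanation: |A∪B∪C| = 57+47+50-21-21-15+6 = 103.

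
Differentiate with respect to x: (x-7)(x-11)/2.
(2x - 18)/2

Reasoning: d/dx[(x-7)(x-11)] = (x-11) + (x-7) = 2x - 18. Dividing by 2 gives (2x - 18)/2.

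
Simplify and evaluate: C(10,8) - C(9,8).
36

C(10,8) - C(9,8) = C(9,7) = 36.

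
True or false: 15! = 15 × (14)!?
True
By definition n! = n × (n-1)!, so 15! = 15 × 14!.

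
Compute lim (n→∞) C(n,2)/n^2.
C(n,2) ≈ n^2/2! for large n. Limit = 1/2! = 1/2.
Final answer: 1/2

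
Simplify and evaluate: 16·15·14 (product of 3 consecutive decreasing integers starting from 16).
This is P(16,3) = 16!/(13)! = 3,360.
Final answer: 3,360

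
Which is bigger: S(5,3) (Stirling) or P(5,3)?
P(5,3)
S(5,3) = 3·S(4,3) + S(4,2) = 3·6 + 7 = 25; P(5,3) = 60.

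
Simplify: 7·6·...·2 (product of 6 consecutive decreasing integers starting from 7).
This is P(7,6) = 7!/(1)! = 5,040.

Answer: 5,040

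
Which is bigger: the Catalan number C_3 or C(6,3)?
C(6,3)

Working:
C_3 = C(6,3)/(3+1) = 20/4 = 5; C(6,3) = 20.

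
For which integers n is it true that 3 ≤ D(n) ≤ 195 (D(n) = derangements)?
4, 5

Working:
Using D(n) = (n−1)[D(n−1) + D(n−2)] with D(1)=0, D(2)=1: D(3)=2; D(4)=9; D(5)=44; D(6)=265. So valid n = 4, 5.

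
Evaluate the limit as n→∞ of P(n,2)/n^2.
P(n,2) = n(n-1) ≈ n^2 for large n. Limit = 1.

Answer: 1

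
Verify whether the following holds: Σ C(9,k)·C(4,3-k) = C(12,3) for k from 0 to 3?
False

Solution: Vandermonde's identity gives C(13,3) = 286; RHS C(12,3) = 220.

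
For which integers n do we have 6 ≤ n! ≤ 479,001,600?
n! is strictly increasing; 3! = 6 and 12! = 479,001,600, so valid n = 3, 4, 5, 6, 7, 8, 9, 10, 11, 12.
Final answer: 3, 4, 5, 6, 7, 8, 9, 10, 11, 12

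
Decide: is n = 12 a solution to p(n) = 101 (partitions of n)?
No

Solution: Pentagonal recurrence p(n) = p(n−1) + p(n−2) − p(n−5) − p(n−7) + …: p(12) = p(11) + p(10) − p(7) − p(5) + p(0) = 56 + 42 − 15 − 7 + 1 = 77, which does not equal 101.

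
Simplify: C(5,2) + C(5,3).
20

By Pascal's identity: C(6,3) = 20.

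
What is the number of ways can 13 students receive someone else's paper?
2,290,792,932

Reasoning: Using D(n) = (n-1)[D(n-1) + D(n-2)]:
D(13) = (13-1) × [D(12) + D(11)]
      = 12 × [176214841 + 14684570]
      = 12 × 190899411
      = 2,290,792,932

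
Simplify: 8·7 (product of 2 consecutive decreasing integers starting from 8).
56

This is P(8,2) = 8!/(6)! = 56.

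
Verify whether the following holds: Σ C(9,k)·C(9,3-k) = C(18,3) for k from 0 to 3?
Vandermonde's identity gives C(18,3) = 816; RHS C(18,3) = 816.
Final answer: True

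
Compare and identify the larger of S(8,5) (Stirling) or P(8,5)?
P(8,5)

Explanation: S(8,5) = 5·S(7,5) + S(7,4) = 5·140 + 350 = 1,050; P(8,5) = 6,720.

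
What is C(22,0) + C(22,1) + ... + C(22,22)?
4,194,304

Solution: Sum of binomial coefficients = 2^22 = 4,194,304.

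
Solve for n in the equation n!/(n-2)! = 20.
n!/(n-2)! = n×(n-1), a product of 2 consecutive integers ≈ (n−0.5)^2. 20^(1/2) + 0.5 ≈ 5.0; check n = 5: 5×4 = 20 ✓. So n = 5.
Final answer: 5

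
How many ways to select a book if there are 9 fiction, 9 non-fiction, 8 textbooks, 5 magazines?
31

Explanation: By the addition principle: 9 + 9 + 8 + 5 = 31.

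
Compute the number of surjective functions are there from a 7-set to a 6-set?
15,120
Onto functions = 6! × S(7,6)
First compute S(7,6) via recurrence:
Using the Stirling recurrence: S(n,k) = k·S(n-1,k) + S(n-1,k-1)
S(7,6) = 6·S(6,6) + S(6,5)
         = 6·1 + 15
         = 6 + 15
         = 21
Then: 720 × 21 = 15,120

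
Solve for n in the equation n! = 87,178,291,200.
14

Working:
n! is strictly increasing. 12! = 479,001,600, 13! = 6,227,020,800, 14! = 87,178,291,200 ✓. So n = 14.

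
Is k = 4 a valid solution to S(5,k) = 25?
No

S(5,4) = 4·S(4,4) + S(4,3) = 4·1 + 6 = 10, which does not equal 25.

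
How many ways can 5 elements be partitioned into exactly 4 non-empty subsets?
10

Working:
This equals S(5,4), the Stirling number of the 2nd kind.
Using the Stirling recurrence: S(n,k) = k·S(n-1,k) + S(n-1,k-1)
S(5,4) = 4·S(4,4) + S(4,3)
         = 4·1 + 6
         = 4 + 6
         = 10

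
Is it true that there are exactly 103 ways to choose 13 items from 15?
False

Solution: C(15,13) = 105 ≠ 103.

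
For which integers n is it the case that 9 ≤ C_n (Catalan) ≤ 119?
C_3=5; C_4=14; C_5=42; C_6=132. So valid n = 4, 5.
Final answer: 4, 5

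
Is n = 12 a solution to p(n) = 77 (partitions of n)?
Pentagonal recurrence p(n) = p(n−1) + p(n−2) − p(n−5) − p(n−7) + …: p(12) = p(11) + p(10) − p(7) − p(5) + p(0) = 56 + 42 − 15 − 7 + 1 = 77, which equals 77.

Answer: Yes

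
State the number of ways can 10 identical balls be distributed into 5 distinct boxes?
1,001
C(10+5-1, 5-1) = C(14, 4) = 1,001.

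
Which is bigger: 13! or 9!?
13!

Explanation: 13!=6,227,020,800, 9!=362,880. 13! > 9!.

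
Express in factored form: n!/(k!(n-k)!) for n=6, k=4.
This is the binomial coefficient C(6,4) = 15.
Final answer: C(6,4) = 15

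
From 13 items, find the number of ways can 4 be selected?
715

Solution: C(13,4) = 13! / (4! × (13-4)!)
         = 13! / (4! × 9!)
         = 715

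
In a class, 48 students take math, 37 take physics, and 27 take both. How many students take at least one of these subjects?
58

Working:
|A∪B| = |A|+|B|-|A∩B| = 48+37-27 = 58.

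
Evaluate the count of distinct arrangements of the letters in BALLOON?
1,260
Word has 7 letters (B=1, A=1, L=2, O=2, N=1). Arrangements: 7!/Π(k!) = 1,260.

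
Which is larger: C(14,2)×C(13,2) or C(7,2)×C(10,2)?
C(14,2)×C(13,2)

C(14,2)×C(13,2)=7,098, C(7,2)×C(10,2)=945.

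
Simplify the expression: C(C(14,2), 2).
4,095

Working:
C(14,2) = 91, then C(91, 2) = 4,095.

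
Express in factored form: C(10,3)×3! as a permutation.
P(10,3)

C(10,3)×3! = [10!/(3!(7)!)]×3! = 10!/(7)! = P(10,3) = 720.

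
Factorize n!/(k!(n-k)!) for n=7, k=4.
This is the binomial coefficient C(7,4) = 35.

Answer: C(7,4) = 35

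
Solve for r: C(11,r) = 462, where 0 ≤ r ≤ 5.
5
C(11,r) is increasing for 0 ≤ r ≤ 5. Stepping up (C(11,r+1) = C(11,r)·(11−r)/(r+1)): C(11,1) = 11, C(11,2) = 55, C(11,3) = 165, C(11,4) = 330, C(11,5) = 462 ✓. So r = 5.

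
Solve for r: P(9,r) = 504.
3
P(9,r) = 9·8·…·(9−r+1), a product of r factors. Multiplying down from 9: 9 = 9; 9·8 = 72; 9·8·7 = 504 ✓ (3 factors). So r = 3.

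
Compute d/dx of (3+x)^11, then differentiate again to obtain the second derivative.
110(3+x)^9

First derivative: 11(3+x)^{10}. Second derivative: 11·10·(3+x)^{9} = 110(3+x)^{9}.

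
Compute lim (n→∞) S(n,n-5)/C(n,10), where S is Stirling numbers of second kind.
945

Working:
The leading term of S(n,n-5) as a polynomial in n is (9)!!·C(n,10), so the ratio → (9)!! = 945.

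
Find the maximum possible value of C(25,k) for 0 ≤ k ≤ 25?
5,200,300

Working:
Maximum at k = 12 or k = 13: C(25,12) = 5,200,300.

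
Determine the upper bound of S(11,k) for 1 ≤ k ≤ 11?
246,730

Working:
Row S(11,k) for k = 1..11 (via S(n,k) = k·S(n−1,k) + S(n−1,k−1)): 1, 1,023, 28,501, 145,750, 246,730, 179,487, 63,987, 11,880, 1,155, 55, 1. The row is unimodal; maximum at k = 5: 246,730.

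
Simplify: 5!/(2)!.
This equals 5×4×3 = 60.

Answer: 60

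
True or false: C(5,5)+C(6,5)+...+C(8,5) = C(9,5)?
False

Solution: Hockey stick identity gives Σ = C(9,6) = 84; RHS C(9,5) = 126.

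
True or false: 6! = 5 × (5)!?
False
6! = 6 × 5! = 720, but 5 × 5! = 600.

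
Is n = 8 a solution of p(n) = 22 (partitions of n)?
Yes
Pentagonal recurrence p(n) = p(n−1) + p(n−2) − p(n−5) − p(n−7) + …: p(8) = p(7) + p(6) − p(3) − p(1) = 15 + 11 − 3 − 1 = 22, which equals 22.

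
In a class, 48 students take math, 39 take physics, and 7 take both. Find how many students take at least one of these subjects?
80

Explanation: |A∪B| = |A|+|B|-|A∩B| = 48+39-7 = 80.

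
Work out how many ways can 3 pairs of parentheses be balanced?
5
Using the Catalan number formula: C_n = C(2n, n) / (n+1)
C_3 = C(6, 3) / (3+1)
     = 20 / 4
     = 5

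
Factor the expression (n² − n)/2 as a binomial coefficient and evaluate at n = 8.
(n² − n)/2 = n(n−1)/2 = C(n,2). At n = 8: C(8,2) = 28.

Answer: C(n,2); C(8,2) = 28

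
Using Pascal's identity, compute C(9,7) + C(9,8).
45

Working:
C(9,7) + C(9,8) = C(10,8) = 45.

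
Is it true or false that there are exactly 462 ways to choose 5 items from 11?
True

Working:
C(11,5) = 462.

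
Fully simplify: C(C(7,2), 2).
210
C(7,2) = 21, then C(21, 2) = 210.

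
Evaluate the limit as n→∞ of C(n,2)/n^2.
1/2

Solution: C(n,2) ≈ n^2/2! for large n. Limit = 1/2! = 1/2.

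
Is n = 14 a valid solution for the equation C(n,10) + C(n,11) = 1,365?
C(14,10) + C(14,11) = 1,001 + 364 = 1,365, which equals 1,365.

Answer: Yes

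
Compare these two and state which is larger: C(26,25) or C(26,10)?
C(26,10)

Solution: C(26,25)=26, C(26,10)=5,311,735.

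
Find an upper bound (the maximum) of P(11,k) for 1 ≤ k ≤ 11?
P(11,k) increases in k, so maximum at k = 11: 11! = 39,916,800.

Answer: 39,916,800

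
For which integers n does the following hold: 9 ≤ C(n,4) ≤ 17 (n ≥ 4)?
C(5,4)=5; C(6,4)=15; C(7,4)=35. So valid n = 6.
Final answer: 6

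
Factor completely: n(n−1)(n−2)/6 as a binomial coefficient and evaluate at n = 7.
C(n,3); C(7,3) = 35
n(n−1)(n−2)/6 = n!/(3!(n−3)!) = C(n,3). At n = 7: C(7,3) = 35.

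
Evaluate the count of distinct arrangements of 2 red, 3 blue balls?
Multinomial: 5!/(2! × 3!) = 10.
Final answer: 10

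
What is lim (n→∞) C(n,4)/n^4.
1/24

Solution: C(n,4) ≈ n^4/4! for large n. Limit = 1/4! = 1/24.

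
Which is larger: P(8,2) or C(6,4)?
P(8,2)
P(8,2)=56, C(6,4)=15.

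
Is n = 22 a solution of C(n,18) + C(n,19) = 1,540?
No
C(22,18) + C(22,19) = 7,315 + 1,540 = 8,855, which does not equal 1,540.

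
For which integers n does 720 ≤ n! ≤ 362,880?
n! is strictly increasing; 6! = 720 and 9! = 362,880, so valid n = 6, 7, 8, 9.
Final answer: 6, 7, 8, 9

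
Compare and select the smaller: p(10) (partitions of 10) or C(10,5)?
p(10)

Reasoning: Pentagonal recurrence p(n) = p(n−1) + p(n−2) − p(n−5) − p(n−7) + …: p(10) = p(9) + p(8) − p(5) − p(3) = 30 + 22 − 7 − 3 = 42; C(10,5) = 252.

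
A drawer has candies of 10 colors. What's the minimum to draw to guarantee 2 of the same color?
11
Worst case: 1 of each = 10. One more: 11.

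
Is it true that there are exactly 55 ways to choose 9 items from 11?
True

Reasoning: C(11,9) = 55.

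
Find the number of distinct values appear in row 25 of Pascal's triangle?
13
Row 25 has entries C(25,0)..C(25,25); by symmetry C(25,k)=C(25,25-k), giving 13 distinct values.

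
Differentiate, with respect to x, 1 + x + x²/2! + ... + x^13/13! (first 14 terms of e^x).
1 + x + x²/2! + ... + x^12/12!

Reasoning: Differentiating term by term gives the first 13 terms of e^x.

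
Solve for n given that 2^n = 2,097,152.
21

Working:
2,097,152 = 1,024 × 1,024 × 2 = 2^10 × 2^10 × 2^1 = 2^21, so n = 21.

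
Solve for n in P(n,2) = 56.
8
P(n,2) = n(n−1) is increasing in n; n(n−1) ≈ (n−0.5)^2 = 56 gives n ≈ 8.0. Check: P(6,2) = 30, P(7,2) = 42, P(8,2) = 56 ✓. So n = 8.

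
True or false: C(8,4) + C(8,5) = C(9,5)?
True

Reasoning: Pascal's identity C(n,k) + C(n,k+1) = C(n+1,k+1): 70 + 56 = 126 = C(9,5).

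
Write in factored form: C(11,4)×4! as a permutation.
C(11,4)×4! = [11!/(4!(7)!)]×4! = 11!/(7)! = P(11,4) = 7,920.

Answer: P(11,4)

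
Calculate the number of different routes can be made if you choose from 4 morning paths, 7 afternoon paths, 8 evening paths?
By the multiplication principle: 4 × 7 × 8 = 224.

Answer: 224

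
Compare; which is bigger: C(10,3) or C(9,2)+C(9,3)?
Equal

By Pascal's identity: C(10,3) = C(9,2)+C(9,3) = 120. Equal.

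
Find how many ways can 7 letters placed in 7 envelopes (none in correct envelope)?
1,854

Reasoning: Using D(n) = (n-1)[D(n-1) + D(n-2)]:
D(7) = (7-1) × [D(6) + D(5)]
      = 6 × [265 + 44]
      = 6 × 309
      = 1,854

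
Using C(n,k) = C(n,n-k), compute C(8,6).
28

C(8,6) = C(8,2) = 28.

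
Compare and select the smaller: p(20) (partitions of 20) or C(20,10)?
p(20)

Pentagonal recurrence p(n) = p(n−1) + p(n−2) − p(n−5) − p(n−7) + …: p(20) = p(19) + p(18) − p(15) − p(13) + p(8) + p(5) = 490 + 385 − 176 − 101 + 22 + 7 = 627; C(20,10) = 184,756.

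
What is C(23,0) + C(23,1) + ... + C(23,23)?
8,388,608

Explanation: Sum of binomial coefficients = 2^23 = 8,388,608.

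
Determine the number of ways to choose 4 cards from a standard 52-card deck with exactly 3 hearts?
11,154

Reasoning: 13 hearts and 39 non-hearts: C(13,3) × C(39,1) = 286 × 39 = 11,154.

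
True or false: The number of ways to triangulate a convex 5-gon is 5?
True

Working:
Triangulations of a convex 5-gon are counted by the Catalan number C_3: C_3 = C(6,3)/(3+1) = 20/4 = 5.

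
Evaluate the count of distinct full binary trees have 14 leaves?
742,900

Using the Catalan number formula: C_n = C(2n, n) / (n+1)
C_13 = C(26, 13) / (13+1)
     = 10400600 / 14
     = 742,900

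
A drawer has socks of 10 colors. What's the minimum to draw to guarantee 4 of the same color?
31

Solution: Worst case: 3 of each = 30. One more: 31.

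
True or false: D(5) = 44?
True
Derangements of 5 elements: D(5) = (5-1)·[D(4) + D(3)] = 4·[9 + 2] = 44.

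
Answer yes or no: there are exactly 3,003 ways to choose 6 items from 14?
C(14,6) = 3,003.
Final answer: Yes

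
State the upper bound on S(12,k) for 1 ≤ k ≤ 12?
1,379,400

Explanation: Row S(12,k) for k = 1..12 (via S(n,k) = k·S(n−1,k) + S(n−1,k−1)): 1, 2,047, 86,526, 611,501, 1,379,400, 1,323,652, 627,396, 159,027, 22,275, 1,705, 66, 1. The row is unimodal; maximum at k = 5: 1,379,400.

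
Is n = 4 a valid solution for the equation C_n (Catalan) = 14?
Yes
C_4 = C(8,4)/(4+1) = 70/5 = 14, which equals 14.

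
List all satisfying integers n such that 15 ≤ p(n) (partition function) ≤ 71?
Tabulating p(n) via p(n) = p(n−1) + p(n−2) − p(n−5) − p(n−7) + …: p(6)=11; p(7)=15; p(8)=22; p(9)=30; p(10)=42; p(11)=56; p(12)=77. So valid n = 7, 8, 9, 10, 11.
Final answer: 7, 8, 9, 10, 11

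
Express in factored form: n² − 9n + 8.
(n − 1)(n − 8)
Seek roots whose sum is 9 and product is 8: (1, 8). So n² − 9n + 8 = (n − 1)(n − 8).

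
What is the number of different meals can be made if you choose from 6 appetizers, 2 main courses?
12

Solution: By the multiplication principle: 6 × 2 = 12.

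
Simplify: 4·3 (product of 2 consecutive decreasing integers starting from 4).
This is P(4,2) = 4!/(2)! = 12.

Answer: 12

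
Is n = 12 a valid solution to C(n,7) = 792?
Yes
C(12,7) = 12·11·10·9·8·7·6/7! = 3,991,680/5,040 = 792, which equals 792.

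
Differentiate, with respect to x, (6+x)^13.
13(6+x)^12
Using the power rule: d/dx (6+x)^13 = 13(6+x)^{12}.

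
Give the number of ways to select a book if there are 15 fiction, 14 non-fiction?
By the addition principle: 15 + 14 = 29.

Answer: 29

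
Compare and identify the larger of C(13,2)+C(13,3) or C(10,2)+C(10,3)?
C(13,2)+C(13,3)

Explanation: First=364, Second=165.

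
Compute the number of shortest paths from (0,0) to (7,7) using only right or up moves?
Choose 7 rights from 14 moves: C(14,7) = 3,432.
Final answer: 3,432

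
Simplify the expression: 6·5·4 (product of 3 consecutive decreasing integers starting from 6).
120
This is P(6,3) = 6!/(3)! = 120.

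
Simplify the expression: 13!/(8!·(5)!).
This is C(13,8) = 1,287.
Final answer: 1,287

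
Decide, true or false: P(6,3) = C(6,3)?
False

Solution: P(6,3) = 120 but C(6,3) = 20; they differ by a factor of 3! = 6, so the statement does not hold.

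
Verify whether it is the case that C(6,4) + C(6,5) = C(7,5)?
True

Pascal's identity: LHS = 15 + 6 = 21; RHS = C(7,5) = 21. Both sides agree, so the statement holds.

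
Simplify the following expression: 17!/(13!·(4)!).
2,380

Working:
This is C(17,13) = 2,380.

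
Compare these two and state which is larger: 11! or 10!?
11!=39,916,800, 10!=3,628,800. 11! > 10!.
Final answer: 11!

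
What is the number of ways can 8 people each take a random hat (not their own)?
14,833

Solution: Using D(n) = (n-1)[D(n-1) + D(n-2)]:
D(8) = (8-1) × [D(7) + D(6)]
      = 7 × [1854 + 265]
      = 7 × 2119
      = 14,833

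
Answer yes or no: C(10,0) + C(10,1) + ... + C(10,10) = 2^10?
Yes

Working:
Binomial theorem with x = y = 1: Σ C(10,i) = (1+1)^10 = 2^10 = 1,024. The statement holds.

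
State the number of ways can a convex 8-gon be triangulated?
Using the Catalan number formula: C_n = C(2n, n) / (n+1)
C_6 = C(12, 6) / (6+1)
     = 924 / 7
     = 132
Final answer: 132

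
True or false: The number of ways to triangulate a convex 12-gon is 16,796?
Triangulations of a convex 12-gon are counted by the Catalan number C_10: C_10 = C(20,10)/(10+1) = 184,756/11 = 16,796.

Answer: True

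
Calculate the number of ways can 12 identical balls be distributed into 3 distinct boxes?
91

C(12+3-1, 3-1) = C(14, 2) = 91.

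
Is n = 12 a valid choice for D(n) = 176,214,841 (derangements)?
Yes

Explanation: D(12) = (12-1)·[D(11) + D(10)] = 11·[14,684,570 + 1,334,961] = 176,214,841, which equals 176,214,841.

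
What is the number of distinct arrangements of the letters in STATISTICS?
50,400

Word has 10 letters (S=3, T=3, A=1, I=2, C=1). Arrangements: 10!/Π(k!) = 50,400.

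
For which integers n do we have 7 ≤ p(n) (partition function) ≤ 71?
Tabulating p(n) via p(n) = p(n−1) + p(n−2) − p(n−5) − p(n−7) + …: p(4)=5; p(5)=7; p(6)=11; p(7)=15; p(8)=22; p(9)=30; p(10)=42; p(11)=56; p(12)=77. So valid n = 5, 6, 7, 8, 9, 10, 11.

Answer: 5, 6, 7, 8, 9, 10, 11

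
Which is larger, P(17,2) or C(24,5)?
C(24,5)
P(17,2)=272, C(24,5)=42,504.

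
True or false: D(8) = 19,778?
False

Derangements of 8 elements: D(8) = (8-1)·[D(7) + D(6)] = 7·[1,854 + 265] = 14,833.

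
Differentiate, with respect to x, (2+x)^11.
11(2+x)^10

Explanation: Using the power rule: d/dx (2+x)^11 = 11(2+x)^{10}.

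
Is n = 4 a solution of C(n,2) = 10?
No

C(4,2) = 4·3/2! = 12/2 = 6, which does not equal 10.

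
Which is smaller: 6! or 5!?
6!=720, 5!=120. 6! > 5!.
Final answer: 5!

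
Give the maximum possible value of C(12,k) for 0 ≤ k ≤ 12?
924

Working:
Maximum at k = 6: C(12,6) = 924.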